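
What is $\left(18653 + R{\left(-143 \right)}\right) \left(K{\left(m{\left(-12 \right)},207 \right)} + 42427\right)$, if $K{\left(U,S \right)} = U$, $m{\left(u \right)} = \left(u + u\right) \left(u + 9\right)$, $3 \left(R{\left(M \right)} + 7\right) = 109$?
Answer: $\frac{2381941453}{3} \approx 7.9398 \cdot 10^{8}$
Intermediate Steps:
$R{\left(M \right)} = \frac{88}{3}$ ($R{\left(M \right)} = -7 + \frac{1}{3} \cdot 109 = -7 + \frac{109}{3} = \frac{88}{3}$)
$m{\left(u \right)} = 2 u \left(9 + u\right)$
$\left(18653 + R{\left(-143 \right)}\right) \left(K{\left(m{\left(-12 \right)},207 \right)} + 42427\right) = \left(18653 + \frac{88}{3}\right) \left(2 \left(-12\right) \left(9 - 12\right) + 42427\right) = \frac{56047 \left(2 \left(-12\right) \left(-3\right) + 42427\right)}{3} = \frac{56047 \left(72 + 42427\right)}{3} = \frac{56047}{3} \cdot 42499 = \frac{2381941453}{3}$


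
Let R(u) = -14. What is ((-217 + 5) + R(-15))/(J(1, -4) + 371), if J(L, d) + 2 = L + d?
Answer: -113/183 ≈ -0.61749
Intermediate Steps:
J(L, d) = -2 + L + d (J(L, d) = -2 + (L + d) = -2 + L + d)
((-217 + 5) + R(-15))/(J(1, -4) + 371) = ((-217 + 5) - 14)/((-2 + 1 - 4) + 371) = (-212 - 14)/(-5 + 371) = -226/366 = -226*1/366 = -113/183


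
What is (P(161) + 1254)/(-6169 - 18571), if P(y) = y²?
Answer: -5435/4948 ≈ -1.0984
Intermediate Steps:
(P(161) + 1254)/(-6169 - 18571) = (161² + 1254)/(-6169 - 18571) = (25921 + 1254)/(-24740) = 27175*(-1/24740) = -5435/4948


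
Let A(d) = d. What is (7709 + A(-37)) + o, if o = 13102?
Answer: 20774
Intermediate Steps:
(7709 + A(-37)) + o = (7709 - 37) + 13102 = 7672 + 13102 = 20774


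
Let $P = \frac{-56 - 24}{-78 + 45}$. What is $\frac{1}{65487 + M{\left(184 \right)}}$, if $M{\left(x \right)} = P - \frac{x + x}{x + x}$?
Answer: $\frac{33}{2161118} \approx 1.527 \cdot 10^{-5}$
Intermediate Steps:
$P = \frac{80}{33}$ ($P = - \frac{80}{-33} = \left(-80\right) \left(- \frac{1}{33}\right) = \frac{80}{33} \approx 2.4242$)
$M{\left(x \right)} = \frac{47}{33}$ ($M{\left(x \right)} = \frac{80}{33} - \frac{x + x}{x + x} = \frac{80}{33} - \frac{2 x}{2 x} = \frac{80}{33} - 2 x \frac{1}{2 x} = \frac{80}{33} - 1 = \frac{47}{33}$)
$\frac{1}{65487 + M{\left(184 \right)}} = \frac{1}{65487 + \frac{47}{33}} = \frac{1}{\frac{2161118}{33}} = \frac{33}{2161118}$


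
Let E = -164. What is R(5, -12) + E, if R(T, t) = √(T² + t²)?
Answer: -151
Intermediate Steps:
R(5, -12) + E = √(5² + (-12)²) - 164 = √(25 + 144) - 164 = √169 - 164 = 13 - 164 = -151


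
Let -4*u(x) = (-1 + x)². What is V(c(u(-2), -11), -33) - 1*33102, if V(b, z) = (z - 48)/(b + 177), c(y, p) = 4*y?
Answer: -1853739/56 ≈ -33103.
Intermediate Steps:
u(x) = -(-1 + x)²/4
V(b, z) = (-48 + z)/(177 + b)
V(c(u(-2), -11), -33) - 1*33102 = (-48 - 33)/(177 + 4*(-(-1 - 2)²/4)) - 1*33102 = -81/(177 + 4*(-¼*(-3)²)) - 33102 = -81/(177 + 4*(-¼*9)) - 33102 = -81/(177 + 4*(-9/4)) - 33102 = -81/(177 - 9) - 33102 = -81/168 - 33102 = (1/168)*(-81) - 33102 = -27/56 - 33102 = -1853739/56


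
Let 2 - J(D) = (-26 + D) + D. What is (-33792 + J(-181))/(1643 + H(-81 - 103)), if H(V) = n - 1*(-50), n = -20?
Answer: -33402/1673 ≈ -19.965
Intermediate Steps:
J(D) = 28 - 2*D (J(D) = 2 - ((-26 + D) + D) = 2 - (-26 + 2*D) = 2 + (26 - 2*D) = 28 - 2*D)
H(V) = 30 (H(V) = -20 - 1*(-50) = -20 + 50 = 30)
(-33792 + J(-181))/(1643 + H(-81 - 103)) = (-33792 + (28 - 2*(-181)))/(1643 + 30) = (-33792 + (28 + 362))/1673 = (-33792 + 390)*(1/1673) = -33402*1/1673 = -33402/1673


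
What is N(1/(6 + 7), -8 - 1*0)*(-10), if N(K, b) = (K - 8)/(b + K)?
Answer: -10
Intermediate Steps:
N(K, b) = (-8 + K)/(K + b)
N(1/(6 + 7), -8 - 1*0)*(-10) = ((-8 + 1/(6 + 7))/(1/(6 + 7) + (-8 - 1*0)))*(-10) = ((-8 + 1/13)/(1/13 + (-8 + 0)))*(-10) = ((-8 + 1/13)/(1/13 - 8))*(-10) = (-103/13/(-103/13))*(-10) = -13/103*(-103/13)*(-10) = 1*(-10) = -10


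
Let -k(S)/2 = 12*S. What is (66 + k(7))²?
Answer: 10404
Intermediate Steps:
k(S) = -24*S
(66 + k(7))² = (66 - 24*7)² = (66 - 168)² = (-102)² = 10404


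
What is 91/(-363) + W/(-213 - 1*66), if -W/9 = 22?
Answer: 5165/11253 ≈ 0.45899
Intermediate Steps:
W = -198 (W = -9*22 = -198)
91/(-363) + W/(-213 - 1*66) = 91/(-363) - 198/(-213 - 1*66) = 91*(-1/363) - 198/(-213 - 66) = -91/363 - 198/(-279) = -91/363 - 198*(-1/279) = -91/363 + 22/31 = 5165/11253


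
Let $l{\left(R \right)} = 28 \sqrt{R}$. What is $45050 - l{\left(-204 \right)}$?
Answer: $45050 - 56 i \sqrt{51} \approx 45050.0 - 399.92 i$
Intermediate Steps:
$45050 - l{\left(-204 \right)} = 45050 - 28 \sqrt{-204} = 45050 - 28 \cdot 2 i \sqrt{51} = 45050 - 56 i \sqrt{51}$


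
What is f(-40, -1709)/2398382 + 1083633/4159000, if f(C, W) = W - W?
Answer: 1083633/4159000 ≈ 0.26055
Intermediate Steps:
f(C, W) = 0
f(-40, -1709)/2398382 + 1083633/4159000 = 0/2398382 + 1083633/4159000 = 0*(1/2398382) + 1083633*(1/4159000) = 0 + 1083633/4159000 = 1083633/4159000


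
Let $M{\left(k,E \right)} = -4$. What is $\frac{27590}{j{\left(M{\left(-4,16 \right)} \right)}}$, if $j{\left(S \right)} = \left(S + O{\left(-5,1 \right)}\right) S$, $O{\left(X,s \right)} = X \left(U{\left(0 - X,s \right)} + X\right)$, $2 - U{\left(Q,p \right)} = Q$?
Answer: $- \frac{13795}{72} \approx -191.6$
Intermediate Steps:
$U{\left(Q,p \right)} = 2 - Q$
$O{\left(X,s \right)} = X \left(2 + 2 X\right)$ ($O{\left(X,s \right)} = X \left(\left(2 - \left(0 - X\right)\right) + X\right) = X \left(\left(2 - - X\right) + X\right) = X \left(\left(2 + X\right) + X\right) = X \left(2 + 2 X\right)$)
$j{\left(S \right)} = S \left(40 + S\right)$ ($j{\left(S \right)} = \left(S + 2 \left(-5\right) \left(1 - 5\right)\right) S = \left(S + 2 \left(-5\right) \left(-4\right)\right) S = \left(S + 40\right) S = \left(40 + S\right) S = S \left(40 + S\right)$)
$\frac{27590}{j{\left(M{\left(-4,16 \right)} \right)}} = \frac{27590}{\left(-4\right) \left(40 - 4\right)} = \frac{27590}{\left(-4\right) 36} = \frac{27590}{-144} = 27590 \left(- \frac{1}{144}\right) = - \frac{13795}{72}$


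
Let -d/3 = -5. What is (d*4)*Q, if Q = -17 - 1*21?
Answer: -2280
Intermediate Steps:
d = 15 (d = -3*(-5) = 15)
Q = -38 (Q = -17 - 21 = -38)
(d*4)*Q = (15*4)*(-38) = 60*(-38) = -2280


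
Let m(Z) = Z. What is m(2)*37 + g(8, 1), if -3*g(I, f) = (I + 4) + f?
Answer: 209/3 ≈ 69.667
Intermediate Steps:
g(I, f) = -4/3 - I/3 - f/3 (g(I, f) = -((I + 4) + f)/3 = -((4 + I) + f)/3 = -(4 + I + f)/3 = -4/3 - I/3 - f/3)
m(2)*37 + g(8, 1) = 2*37 + (-4/3 - ⅓*8 - ⅓*1) = 74 + (-4/3 - 8/3 - ⅓) = 74 - 13/3 = 209/3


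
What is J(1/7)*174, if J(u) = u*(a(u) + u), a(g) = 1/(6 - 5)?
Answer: 1392/49 ≈ 28.408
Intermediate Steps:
a(g) = 1 (a(g) = 1/1 = 1)
J(u) = u*(1 + u)
J(1/7)*174 = ((1 + 1/7)/7)*174 = ((1 + ⅐)/7)*174 = ((⅐)*(8/7))*174 = (8/49)*174 = 1392/49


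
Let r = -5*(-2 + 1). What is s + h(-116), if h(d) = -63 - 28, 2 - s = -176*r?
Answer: 791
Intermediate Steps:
r = 5 (r = -5*(-1) = 5)
s = 882 (s = 2 - (-176)*5 = 2 - 1*(-880) = 2 + 880 = 882)
h(d) = -91
s + h(-116) = 882 - 91 = 791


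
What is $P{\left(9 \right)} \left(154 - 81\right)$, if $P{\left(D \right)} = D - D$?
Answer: $0$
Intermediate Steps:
$P{\left(D \right)} = 0$
$P{\left(9 \right)} \left(154 - 81\right) = 0 \left(154 - 81\right) = 0 \cdot 73 = 0$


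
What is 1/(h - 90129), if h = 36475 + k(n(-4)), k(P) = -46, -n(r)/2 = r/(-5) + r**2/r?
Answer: -1/53700 ≈ -1.8622e-5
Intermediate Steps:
n(r) = -8*r/5 (n(r) = -2*(r/(-5) + r**2/r) = -2*(r*(-1/5) + r) = -2*(-r/5 + r) = -8*r/5)
h = 36429 (h = 36475 - 46 = 36429)
1/(h - 90129) = 1/(36429 - 90129) = 1/(-53700) = -1/53700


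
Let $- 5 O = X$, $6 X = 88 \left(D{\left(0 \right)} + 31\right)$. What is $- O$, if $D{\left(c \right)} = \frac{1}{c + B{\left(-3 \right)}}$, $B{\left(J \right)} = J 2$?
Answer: $\frac{814}{9} \approx 90.444$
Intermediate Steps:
$B{\left(J \right)} = 2 J$
$D{\left(c \right)} = \frac{1}{-6 + c}$ ($D{\left(c \right)} = \frac{1}{c + 2 \left(-3\right)} = \frac{1}{c - 6} = \frac{1}{-6 + c}$)
$X = \frac{4070}{9}$ ($X = \frac{88 \left(\frac{1}{-6 + 0} + 31\right)}{6} = \frac{88 \left(\frac{1}{-6} + 31\right)}{6} = \frac{88 \left(- \frac{1}{6} + 31\right)}{6} = \frac{88 \cdot \frac{185}{6}}{6} = \frac{1}{6} \cdot \frac{8140}{3} = \frac{4070}{9} \approx 452.22$)
$O = - \frac{814}{9}$ ($O = \left(- \frac{1}{5}\right) \frac{4070}{9} = - \frac{814}{9} \approx -90.444$)
$- O = \left(-1\right) \left(- \frac{814}{9}\right) = \frac{814}{9}$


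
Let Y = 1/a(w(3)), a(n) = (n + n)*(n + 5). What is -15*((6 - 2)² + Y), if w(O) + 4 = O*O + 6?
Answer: -84495/352 ≈ -240.04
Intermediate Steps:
w(O) = 2 + O² (w(O) = -4 + (O*O + 6) = -4 + (O² + 6) = -4 + (6 + O²) = 2 + O²)
a(n) = 2*n*(5 + n) (a(n) = (2*n)*(5 + n) = 2*n*(5 + n))
Y = 1/352 (Y = 1/(2*(2 + 3²)*(5 + (2 + 3²))) = 1/(2*(2 + 9)*(5 + (2 + 9))) = 1/(2*11*(5 + 11)) = 1/(2*11*16) = 1/352 ≈ 0.0028409)
-15*((6 - 2)² + Y) = -15*((6 - 2)² + 1/352) = -15*(4² + 1/352) = -15*(16 + 1/352) = -15*5633/352 = -84495/352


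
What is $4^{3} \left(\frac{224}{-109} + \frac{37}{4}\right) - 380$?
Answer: $\frac{8772}{109} \approx 80.477$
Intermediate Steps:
$4^{3} \left(\frac{224}{-109} + \frac{37}{4}\right) - 380 = 64 \left(224 \left(- \frac{1}{109}\right) + 37 \cdot \frac{1}{4}\right) - 380 = 64 \left(- \frac{224}{109} + \frac{37}{4}\right) - 380 = 64 \cdot \frac{3137}{436} - 380 = \frac{50192}{109} - 380 = \frac{8772}{109}$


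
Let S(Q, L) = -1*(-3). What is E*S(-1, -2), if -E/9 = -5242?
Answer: 141534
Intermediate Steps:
S(Q, L) = 3
E = 47178 (E = -9*(-5242) = 47178)
E*S(-1, -2) = 47178*3 = 141534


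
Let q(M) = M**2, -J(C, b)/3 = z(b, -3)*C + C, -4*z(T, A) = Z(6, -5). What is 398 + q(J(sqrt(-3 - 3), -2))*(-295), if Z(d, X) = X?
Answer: 648349/8 ≈ 81044.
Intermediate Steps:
z(T, A) = 5/4 (z(T, A) = -1/4*(-5) = 5/4)
J(C, b) = -27*C/4 (J(C, b) = -3*(5*C/4 + C) = -27*C/4)
398 + q(J(sqrt(-3 - 3), -2))*(-295) = 398 + (-27*sqrt(-3 - 3)/4)**2*(-295) = 398 + (-27*I*sqrt(6)/4)**2*(-295) = 398 - 2187/8*(-295) = 398 + 645165/8 = 648349/8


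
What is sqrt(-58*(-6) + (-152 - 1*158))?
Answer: sqrt(38) ≈ 6.1644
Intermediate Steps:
sqrt(-58*(-6) + (-152 - 1*158)) = sqrt(348 + (-152 - 158)) = sqrt(348 - 310) = sqrt(38)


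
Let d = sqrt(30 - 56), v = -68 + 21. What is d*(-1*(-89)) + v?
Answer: -47 + 89*I*sqrt(26) ≈ -47.0 + 453.81*I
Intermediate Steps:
v = -47
d = I*sqrt(26) (d = sqrt(-26) = I*sqrt(26) ≈ 5.099*I)
d*(-1*(-89)) + v = (I*sqrt(26))*(-1*(-89)) - 47 = (I*sqrt(26))*89 - 47 = 89*I*sqrt(26) - 47 = -47 + 89*I*sqrt(26)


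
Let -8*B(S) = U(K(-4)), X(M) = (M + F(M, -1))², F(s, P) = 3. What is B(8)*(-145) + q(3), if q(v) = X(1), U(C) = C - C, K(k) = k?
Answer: 16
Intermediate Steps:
U(C) = 0
X(M) = (3 + M)² (X(M) = (M + 3)² = (3 + M)²)
q(v) = 16 (q(v) = (3 + 1)² = 4² = 16)
B(S) = 0 (B(S) = -⅛*0 = 0)
B(8)*(-145) + q(3) = 0*(-145) + 16 = 0 + 16 = 16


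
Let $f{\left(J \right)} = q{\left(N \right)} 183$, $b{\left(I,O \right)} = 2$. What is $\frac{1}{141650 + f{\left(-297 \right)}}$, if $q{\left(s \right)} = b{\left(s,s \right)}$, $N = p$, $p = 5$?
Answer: $\frac{1}{142016} \approx 7.0415 \cdot 10^{-6}$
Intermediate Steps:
$N = 5$
$q{\left(s \right)} = 2$
$f{\left(J \right)} = 366$ ($f{\left(J \right)} = 2 \cdot 183 = 366$)
$\frac{1}{141650 + f{\left(-297 \right)}} = \frac{1}{141650 + 366} = \frac{1}{142016}$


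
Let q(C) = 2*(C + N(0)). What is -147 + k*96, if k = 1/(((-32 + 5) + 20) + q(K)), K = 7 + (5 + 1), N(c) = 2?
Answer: -3285/23 ≈ -142.83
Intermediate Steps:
K = 13 (K = 7 + 6 = 13)
q(C) = 4 + 2*C (q(C) = 2*(C + 2) = 2*(2 + C) = 4 + 2*C)
k = 1/23 (k = 1/(((-32 + 5) + 20) + (4 + 2*13)) = 1/((-27 + 20) + (4 + 26)) = 1/(-7 + 30) = 1/23 ≈ 0.043478)
-147 + k*96 = -147 + (1/23)*96 = -147 + 96/23 = -3285/23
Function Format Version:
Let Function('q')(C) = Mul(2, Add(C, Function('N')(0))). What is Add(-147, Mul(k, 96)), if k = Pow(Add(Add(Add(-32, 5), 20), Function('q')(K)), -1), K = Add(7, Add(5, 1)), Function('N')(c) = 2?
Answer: Rational(-3285, 23) ≈ -142.83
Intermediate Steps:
K = 13 (K = Add(7, 6) = 13)
Function('q')(C) = Add(4, Mul(2, C)) (Function('q')(C) = Mul(2, Add(C, 2)) = Mul(2, Add(2, C)) = Add(4, Mul(2, C)))
k = Rational(1, 23) (k = Pow(Add(Add(Add(-32, 5), 20), Add(4, Mul(2, 13))), -1) = Pow(Add(Add(-27, 20), Add(4, 26)), -1) = Pow(Add(-7, 30), -1) = Pow(23, -1) = Rational(1, 23) ≈ 0.043478)
Add(-147, Mul(k, 96)) = Add(-147, Mul(Rational(1, 23), 96)) = Add(-147, Rational(96, 23)) = Rational(-3285, 23)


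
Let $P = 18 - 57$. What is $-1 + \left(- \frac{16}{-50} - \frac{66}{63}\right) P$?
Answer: $\frac{4791}{175} \approx 27.377$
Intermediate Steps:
$P = -39$ ($P = 18 - 57 = -39$)
$-1 + \left(- \frac{16}{-50} - \frac{66}{63}\right) P = -1 + \left(- \frac{16}{-50} - \frac{66}{63}\right) \left(-39\right) = -1 + \left(\left(-16\right) \left(- \frac{1}{50}\right) - \frac{22}{21}\right) \left(-39\right) = -1 + \left(\frac{8}{25} - \frac{22}{21}\right) \left(-39\right) = -1 - - \frac{4966}{175} = -1 + \frac{4966}{175} = \frac{4791}{175}$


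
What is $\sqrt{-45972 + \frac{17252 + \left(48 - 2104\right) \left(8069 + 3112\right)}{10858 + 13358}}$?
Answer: $\frac{i \sqrt{1719682343286}}{6054} \approx 216.61 i$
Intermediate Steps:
$\sqrt{-45972 + \frac{17252 + \left(48 - 2104\right) \left(8069 + 3112\right)}{10858 + 13358}} = \sqrt{-45972 + \frac{17252 - 22988136}{24216}} = \sqrt{-45972 + \left(17252 - 22988136\right) \frac{1}{24216}} = \sqrt{-45972 - \frac{5742721}{6054}} = \sqrt{- \frac{284057209}{6054}} = \frac{i \sqrt{1719682343286}}{6054}$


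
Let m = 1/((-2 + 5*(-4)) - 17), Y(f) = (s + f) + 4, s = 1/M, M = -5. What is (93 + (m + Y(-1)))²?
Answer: 348792976/38025 ≈ 9172.7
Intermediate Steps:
s = -⅕ (s = 1/(-5) = -⅕ ≈ -0.20000)
Y(f) = 19/5 + f (Y(f) = (-⅕ + f) + 4 = 19/5 + f)
m = -1/39 (m = 1/((-2 - 20) - 17) = 1/(-22 - 17) = 1/(-39) = -1/39 ≈ -0.025641)
(93 + (m + Y(-1)))² = (93 + (-1/39 + (19/5 - 1)))² = (93 + (-1/39 + 14/5))² = (93 + 541/195)² = (18676/195)² = 348792976/38025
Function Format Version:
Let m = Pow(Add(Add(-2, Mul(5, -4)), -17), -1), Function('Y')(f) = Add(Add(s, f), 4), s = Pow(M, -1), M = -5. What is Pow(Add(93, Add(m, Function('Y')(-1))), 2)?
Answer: Rational(348792976, 38025) ≈ 9172.7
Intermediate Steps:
s = Rational(-1, 5) (s = Pow(-5, -1) = Rational(-1, 5) ≈ -0.20000)
Function('Y')(f) = Add(Rational(19, 5), f) (Function('Y')(f) = Add(Add(Rational(-1, 5), f), 4) = Add(Rational(19, 5), f))
m = Rational(-1, 39) (m = Pow(Add(Add(-2, -20), -17), -1) = Pow(Add(-22, -17), -1) = Pow(-39, -1) = Rational(-1, 39) ≈ -0.025641)
Pow(Add(93, Add(m, Function('Y')(-1))), 2) = Pow(Add(93, Add(Rational(-1, 39), Add(Rational(19, 5), -1))), 2) = Pow(Add(93, Add(Rational(-1, 39), Rational(14, 5))), 2) = Pow(Add(93, Rational(541, 195)), 2) = Pow(Rational(18676, 195), 2) = Rational(348792976, 38025)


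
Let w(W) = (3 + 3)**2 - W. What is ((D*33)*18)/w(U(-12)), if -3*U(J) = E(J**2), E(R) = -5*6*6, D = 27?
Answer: -2673/4 ≈ -668.25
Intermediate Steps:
E(R) = -180 (E(R) = -30*6 = -180)
U(J) = 60 (U(J) = -1/3*(-180) = 60)
w(W) = 36 - W (w(W) = 6**2 - W = 36 - W)
((D*33)*18)/w(U(-12)) = ((27*33)*18)/(36 - 1*60) = (891*18)/(36 - 60) = 16038/(-24) = 16038*(-1/24) = -2673/4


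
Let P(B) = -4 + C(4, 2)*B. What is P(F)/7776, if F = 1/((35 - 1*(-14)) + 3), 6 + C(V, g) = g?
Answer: -53/101088 ≈ -0.00052430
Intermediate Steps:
C(V, g) = -6 + g
F = 1/52 (F = 1/((35 + 14) + 3) = 1/(49 + 3) = 1/52 ≈ 0.019231)
P(B) = -4 - 4*B (P(B) = -4 + (-6 + 2)*B = -4 - 4*B)
P(F)/7776 = (-4 - 4*1/52)/7776 = (-4 - 1/13)*(1/7776) = -53/13*1/7776 = -53/101088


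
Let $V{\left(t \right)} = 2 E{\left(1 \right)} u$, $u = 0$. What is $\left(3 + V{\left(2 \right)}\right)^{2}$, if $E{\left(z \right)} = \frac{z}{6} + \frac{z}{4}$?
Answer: $9$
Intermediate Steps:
$E{\left(z \right)} = \frac{5 z}{12}$ ($E{\left(z \right)} = z \frac{1}{6} + z \frac{1}{4} = \frac{z}{6} + \frac{z}{4} = \frac{5 z}{12}$)
$V{\left(t \right)} = 0$ ($V{\left(t \right)} = 2 \cdot \frac{5}{12} \cdot 1 \cdot 0 = 2 \cdot \frac{5}{12} \cdot 0 = \frac{5}{6} \cdot 0 = 0$)
$\left(3 + V{\left(2 \right)}\right)^{2} = \left(3 + 0\right)^{2} = 3^{2} = 9$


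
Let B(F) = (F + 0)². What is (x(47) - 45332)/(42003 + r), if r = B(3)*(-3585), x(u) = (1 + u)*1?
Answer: -22642/4869 ≈ -4.6502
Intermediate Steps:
B(F) = F²
x(u) = 1 + u
r = -32265 (r = 3²*(-3585) = 9*(-3585) = -32265)
(x(47) - 45332)/(42003 + r) = ((1 + 47) - 45332)/(42003 - 32265) = (48 - 45332)/9738 = -45284*1/9738 = -22642/4869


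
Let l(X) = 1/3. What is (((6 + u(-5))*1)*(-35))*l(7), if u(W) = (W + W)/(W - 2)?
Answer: -260/3 ≈ -86.667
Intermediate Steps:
l(X) = ⅓
u(W) = 2*W/(-2 + W) (u(W) = (2*W)/(-2 + W) = 2*W/(-2 + W))
(((6 + u(-5))*1)*(-35))*l(7) = (((6 + 2*(-5)/(-2 - 5))*1)*(-35))*(⅓) = (((6 + 2*(-5)/(-7))*1)*(-35))*(⅓) = (((6 + 2*(-5)*(-⅐))*1)*(-35))*(⅓) = (((6 + 10/7)*1)*(-35))*(⅓) = (((52/7)*1)*(-35))*(⅓) = ((52/7)*(-35))*(⅓) = -260*⅓ = -260/3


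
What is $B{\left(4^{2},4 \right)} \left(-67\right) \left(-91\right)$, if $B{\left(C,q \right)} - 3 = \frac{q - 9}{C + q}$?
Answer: $\frac{67067}{4} \approx 16767.0$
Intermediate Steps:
$B{\left(C,q \right)} = 3 + \frac{-9 + q}{C + q}$ ($B{\left(C,q \right)} = 3 + \frac{q - 9}{C + q} = 3 + \frac{-9 + q}{C + q}$)
$B{\left(4^{2},4 \right)} \left(-67\right) \left(-91\right) = \frac{-9 + 3 \cdot 4^{2} + 4 \cdot 4}{4^{2} + 4} \left(-67\right) \left(-91\right) = \frac{-9 + 3 \cdot 16 + 16}{16 + 4} \left(-67\right) \left(-91\right) = \frac{-9 + 48 + 16}{20} \left(-67\right) \left(-91\right) = \frac{1}{20} \cdot 55 \left(-67\right) \left(-91\right) = \frac{11}{4} \left(-67\right) \left(-91\right) = \left(- \frac{737}{4}\right) \left(-91\right) = \frac{67067}{4}$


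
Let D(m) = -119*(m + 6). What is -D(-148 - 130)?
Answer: -32368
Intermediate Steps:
D(m) = -714 - 119*m (D(m) = -119*(6 + m) = -714 - 119*m)
-D(-148 - 130) = -(-714 - 119*(-148 - 130)) = -(-714 - 119*(-278)) = -(-714 + 33082) = -1*32368 = -32368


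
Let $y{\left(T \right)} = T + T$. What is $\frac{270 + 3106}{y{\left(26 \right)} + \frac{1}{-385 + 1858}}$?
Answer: $\frac{4972848}{76597} \approx 64.922$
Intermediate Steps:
$y{\left(T \right)} = 2 T$
$\frac{270 + 3106}{y{\left(26 \right)} + \frac{1}{-385 + 1858}} = \frac{270 + 3106}{2 \cdot 26 + \frac{1}{-385 + 1858}} = \frac{3376}{52 + \frac{1}{1473}} = \frac{3376}{\frac{76597}{1473}} = 3376 \cdot \frac{1473}{76597} = \frac{4972848}{76597}$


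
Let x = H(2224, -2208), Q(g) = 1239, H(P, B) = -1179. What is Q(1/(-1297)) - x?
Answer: 2418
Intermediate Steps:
x = -1179
Q(1/(-1297)) - x = 1239 - 1*(-1179) = 1239 + 1179 = 2418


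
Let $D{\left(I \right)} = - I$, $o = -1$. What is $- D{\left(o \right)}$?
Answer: $-1$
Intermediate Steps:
$- D{\left(o \right)} = - \left(-1\right) \left(-1\right) = \left(-1\right) 1 = -1$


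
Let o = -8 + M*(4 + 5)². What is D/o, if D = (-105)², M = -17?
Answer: -2205/277 ≈ -7.9603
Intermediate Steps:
D = 11025
o = -1385 (o = -8 - 17*(4 + 5)² = -8 - 17*9² = -8 - 17*81 = -8 - 1377 = -1385)
D/o = 11025/(-1385) = 11025*(-1/1385) = -2205/277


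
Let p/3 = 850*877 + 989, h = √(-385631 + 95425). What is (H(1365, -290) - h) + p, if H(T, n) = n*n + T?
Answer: 2324782 - I*√290206 ≈ 2.3248e+6 - 538.71*I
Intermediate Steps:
H(T, n) = T + n² (H(T, n) = n² + T = T + n²)
h = I*√290206 (h = √(-290206) = I*√290206 ≈ 538.71*I)
p = 2239317 (p = 3*(850*877 + 989) = 3*(745450 + 989) = 3*746439 = 2239317)
(H(1365, -290) - h) + p = ((1365 + (-290)²) - I*√290206) + 2239317 = ((1365 + 84100) - I*√290206) + 2239317 = (85465 - I*√290206) + 2239317 = 2324782 - I*√290206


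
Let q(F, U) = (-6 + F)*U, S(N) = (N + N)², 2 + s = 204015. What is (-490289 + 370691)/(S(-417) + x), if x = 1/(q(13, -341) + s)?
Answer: -24114066348/140242174057 ≈ -0.17195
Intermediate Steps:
s = 204013 (s = -2 + 204015 = 204013)
S(N) = 4*N² (S(N) = (2*N)² = 4*N²)
q(F, U) = U*(-6 + F)
x = 1/201626 (x = 1/(-341*(-6 + 13) + 204013) = 1/(-341*7 + 204013) = 1/(-2387 + 204013) = 1/201626 ≈ 4.9597e-6)
(-490289 + 370691)/(S(-417) + x) = (-490289 + 370691)/(4*(-417)² + 1/201626) = -119598/(4*173889 + 1/201626) = -119598/(695556 + 1/201626) = -119598/140242174057/201626 = -119598*201626/140242174057 = -24114066348/140242174057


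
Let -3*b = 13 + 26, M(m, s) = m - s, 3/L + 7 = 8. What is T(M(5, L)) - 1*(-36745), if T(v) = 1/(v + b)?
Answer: 404194/11 ≈ 36745.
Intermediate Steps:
L = 3 (L = 3/(-7 + 8) = 3/1 = 3*1 = 3)
b = -13 (b = -(13 + 26)/3 = -⅓*39 = -13)
T(v) = 1/(-13 + v) (T(v) = 1/(v - 13) = 1/(-13 + v))
T(M(5, L)) - 1*(-36745) = 1/(-13 + (5 - 1*3)) - 1*(-36745) = 1/(-13 + (5 - 3)) + 36745 = 1/(-13 + 2) + 36745 = 1/(-11) + 36745 = -1/11 + 36745 = 404194/11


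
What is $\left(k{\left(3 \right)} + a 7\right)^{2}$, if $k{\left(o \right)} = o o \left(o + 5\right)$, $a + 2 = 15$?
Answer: $26569$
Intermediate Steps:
$a = 13$ ($a = -2 + 15 = 13$)
$k{\left(o \right)} = o^{2} \left(5 + o\right)$
$\left(k{\left(3 \right)} + a 7\right)^{2} = \left(3^{2} \left(5 + 3\right) + 13 \cdot 7\right)^{2} = \left(9 \cdot 8 + 91\right)^{2} = \left(72 + 91\right)^{2} = 163^{2} = 26569$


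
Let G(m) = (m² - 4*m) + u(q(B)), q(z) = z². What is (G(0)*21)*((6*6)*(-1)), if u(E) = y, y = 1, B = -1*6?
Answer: -756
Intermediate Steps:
B = -6
u(E) = 1
G(m) = 1 + m² - 4*m (G(m) = (m² - 4*m) + 1 = 1 + m² - 4*m)
(G(0)*21)*((6*6)*(-1)) = ((1 + 0² - 4*0)*21)*((6*6)*(-1)) = ((1 + 0 + 0)*21)*(36*(-1)) = (1*21)*(-36) = 21*(-36) = -756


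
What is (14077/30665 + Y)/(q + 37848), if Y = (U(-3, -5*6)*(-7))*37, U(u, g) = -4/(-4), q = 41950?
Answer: -3964079/1223502835 ≈ -0.0032399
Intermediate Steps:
U(u, g) = 1 (U(u, g) = -4*(-1/4) = 1)
Y = -259 (Y = (1*(-7))*37 = -7*37 = -259)
(14077/30665 + Y)/(q + 37848) = (14077/30665 - 259)/(41950 + 37848) = (14077*(1/30665) - 259)/79798 = (14077/30665 - 259)*(1/79798) = -7928158/30665*1/79798 = -3964079/1223502835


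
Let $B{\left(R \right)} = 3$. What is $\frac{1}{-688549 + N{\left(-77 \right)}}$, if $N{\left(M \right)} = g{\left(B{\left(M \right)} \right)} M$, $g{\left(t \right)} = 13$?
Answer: $- \frac{1}{689550} \approx -1.4502 \cdot 10^{-6}$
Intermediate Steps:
$N{\left(M \right)} = 13 M$
$\frac{1}{-688549 + N{\left(-77 \right)}} = \frac{1}{-688549 + 13 \left(-77\right)} = \frac{1}{-688549 - 1001} = \frac{1}{-689550} = - \frac{1}{689550}$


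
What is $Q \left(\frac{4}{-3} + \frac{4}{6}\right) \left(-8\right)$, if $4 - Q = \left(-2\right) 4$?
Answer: $64$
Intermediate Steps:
$Q = 12$ ($Q = 4 - \left(-2\right) 4 = 4 - -8 = 4 + 8 = 12$)
$Q \left(\frac{4}{-3} + \frac{4}{6}\right) \left(-8\right) = 12 \left(\frac{4}{-3} + \frac{4}{6}\right) \left(-8\right) = 12 \left(4 \left(- \frac{1}{3}\right) + 4 \cdot \frac{1}{6}\right) \left(-8\right) = 12 \left(- \frac{4}{3} + \frac{2}{3}\right) \left(-8\right) = 12 \left(- \frac{2}{3}\right) \left(-8\right) = \left(-8\right) \left(-8\right) = 64$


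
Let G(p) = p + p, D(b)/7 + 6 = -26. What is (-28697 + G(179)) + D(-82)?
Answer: -28563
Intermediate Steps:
D(b) = -224 (D(b) = -42 + 7*(-26) = -42 - 182 = -224)
G(p) = 2*p
(-28697 + G(179)) + D(-82) = (-28697 + 2*179) - 224 = (-28697 + 358) - 224 = -28339 - 224 = -28563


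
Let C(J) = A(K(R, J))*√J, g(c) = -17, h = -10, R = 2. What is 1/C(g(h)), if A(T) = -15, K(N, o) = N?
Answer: I*√17/255 ≈ 0.016169*I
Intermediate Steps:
C(J) = -15*√J
1/C(g(h)) = 1/(-15*I*√17) = I*√17/255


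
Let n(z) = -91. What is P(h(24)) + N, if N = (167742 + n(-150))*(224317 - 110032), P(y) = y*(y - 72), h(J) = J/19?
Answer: 6916757994879/361 ≈ 1.9160e+10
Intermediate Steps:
h(J) = J/19 (h(J) = J*(1/19) = J/19)
P(y) = y*(-72 + y)
N = 19159994535 (N = (167742 - 91)*(224317 - 110032) = 167651*114285 = 19159994535)
P(h(24)) + N = ((1/19)*24)*(-72 + (1/19)*24) + 19159994535 = 24*(-72 + 24/19)/19 + 19159994535 = (24/19)*(-1344/19) + 19159994535 = -32256/361 + 19159994535 = 6916757994879/361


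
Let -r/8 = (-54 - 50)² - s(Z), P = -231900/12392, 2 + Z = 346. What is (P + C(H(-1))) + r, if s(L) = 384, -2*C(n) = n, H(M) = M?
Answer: -129301557/1549 ≈ -83474.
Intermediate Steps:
C(n) = -n/2
Z = 344 (Z = -2 + 346 = 344)
P = -57975/3098 (P = -231900*1/12392 = -57975/3098 ≈ -18.714)
r = -83456 (r = -8*((-54 - 50)² - 1*384) = -8*((-104)² - 384) = -8*(10816 - 384) = -8*10432 = -83456)
(P + C(H(-1))) + r = (-57975/3098 - ½*(-1)) - 83456 = (-57975/3098 + ½) - 83456 = -28213/1549 - 83456 = -129301557/1549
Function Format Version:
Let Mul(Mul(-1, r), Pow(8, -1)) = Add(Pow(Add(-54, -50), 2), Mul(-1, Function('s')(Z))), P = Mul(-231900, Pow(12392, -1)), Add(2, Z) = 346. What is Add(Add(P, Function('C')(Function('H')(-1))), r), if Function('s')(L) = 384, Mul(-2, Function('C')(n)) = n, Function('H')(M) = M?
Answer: Rational(-129301557, 1549) ≈ -83474.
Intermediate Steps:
Function('C')(n) = Mul(Rational(-1, 2), n)
Z = 344 (Z = Add(-2, 346) = 344)
P = Rational(-57975, 3098) (P = Mul(-231900, Rational(1, 12392)) = Rational(-57975, 3098) ≈ -18.714)
r = -83456 (r = Mul(-8, Add(Pow(Add(-54, -50), 2), Mul(-1, 384))) = Mul(-8, Add(Pow(-104, 2), -384)) = Mul(-8, Add(10816, -384)) = Mul(-8, 10432) = -83456)
Add(Add(P, Function('C')(Function('H')(-1))), r) = Add(Add(Rational(-57975, 3098), Mul(Rational(-1, 2), -1)), -83456) = Add(Add(Rational(-57975, 3098), Rational(1, 2)), -83456) = Add(Rational(-28213, 1549), -83456) = Rational(-129301557, 1549)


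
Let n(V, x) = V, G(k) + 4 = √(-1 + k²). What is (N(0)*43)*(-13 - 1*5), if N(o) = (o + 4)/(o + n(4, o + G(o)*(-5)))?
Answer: -774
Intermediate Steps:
G(k) = -4 + √(-1 + k²)
N(o) = 1 (N(o) = (o + 4)/(o + 4) = (4 + o)/(4 + o) = 1)
(N(0)*43)*(-13 - 1*5) = (1*43)*(-13 - 1*5) = 43*(-13 - 5) = 43*(-18) = -774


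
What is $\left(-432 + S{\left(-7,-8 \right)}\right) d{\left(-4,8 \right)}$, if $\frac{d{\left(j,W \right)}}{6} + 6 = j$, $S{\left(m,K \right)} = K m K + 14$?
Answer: $51960$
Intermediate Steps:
$S{\left(m,K \right)} = 14 + m K^{2}$ ($S{\left(m,K \right)} = m K^{2} + 14 = 14 + m K^{2}$)
$d{\left(j,W \right)} = -36 + 6 j$
$\left(-432 + S{\left(-7,-8 \right)}\right) d{\left(-4,8 \right)} = \left(-432 + \left(14 - 7 \left(-8\right)^{2}\right)\right) \left(-36 + 6 \left(-4\right)\right) = \left(-432 + \left(14 - 448\right)\right) \left(-36 - 24\right) = \left(-432 + \left(14 - 448\right)\right) \left(-60\right) = \left(-432 - 434\right) \left(-60\right) = \left(-866\right) \left(-60\right) = 51960$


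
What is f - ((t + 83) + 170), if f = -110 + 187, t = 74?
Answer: -250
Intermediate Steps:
f = 77
f - ((t + 83) + 170) = 77 - ((74 + 83) + 170) = 77 - (157 + 170) = 77 - 1*327 = 77 - 327 = -250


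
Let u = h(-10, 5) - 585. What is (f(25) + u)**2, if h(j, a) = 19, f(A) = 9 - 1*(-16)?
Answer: 292681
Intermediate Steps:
f(A) = 25 (f(A) = 9 + 16 = 25)
u = -566 (u = 19 - 585 = -566)
(f(25) + u)**2 = (25 - 566)**2 = (-541)**2 = 292681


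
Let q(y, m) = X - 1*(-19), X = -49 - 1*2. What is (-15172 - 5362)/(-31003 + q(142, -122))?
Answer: 20534/31035 ≈ 0.66164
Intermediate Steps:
X = -51 (X = -49 - 2 = -51)
q(y, m) = -32 (q(y, m) = -51 - 1*(-19) = -51 + 19 = -32)
(-15172 - 5362)/(-31003 + q(142, -122)) = (-15172 - 5362)/(-31003 - 32) = -20534/(-31035) = -20534*(-1/31035) = 20534/31035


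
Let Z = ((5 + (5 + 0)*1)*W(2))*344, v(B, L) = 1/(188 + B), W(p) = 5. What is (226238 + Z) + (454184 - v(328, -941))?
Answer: 359972951/516 ≈ 6.9762e+5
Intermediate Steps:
Z = 17200 (Z = ((5 + (5 + 0)*1)*5)*344 = ((5 + 5*1)*5)*344 = ((5 + 5)*5)*344 = (10*5)*344 = 50*344 = 17200)
(226238 + Z) + (454184 - v(328, -941)) = (226238 + 17200) + (454184 - 1/(188 + 328)) = 243438 + (454184 - 1/516) = 243438 + 234358943/516 = 359972951/516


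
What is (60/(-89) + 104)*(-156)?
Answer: -1434576/89 ≈ -16119.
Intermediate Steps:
(60/(-89) + 104)*(-156) = (60*(-1/89) + 104)*(-156) = (-60/89 + 104)*(-156) = (9196/89)*(-156) = -1434576/89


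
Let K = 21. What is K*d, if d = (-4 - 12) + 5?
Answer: -231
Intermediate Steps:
d = -11 (d = -16 + 5 = -11)
K*d = 21*(-11) = -231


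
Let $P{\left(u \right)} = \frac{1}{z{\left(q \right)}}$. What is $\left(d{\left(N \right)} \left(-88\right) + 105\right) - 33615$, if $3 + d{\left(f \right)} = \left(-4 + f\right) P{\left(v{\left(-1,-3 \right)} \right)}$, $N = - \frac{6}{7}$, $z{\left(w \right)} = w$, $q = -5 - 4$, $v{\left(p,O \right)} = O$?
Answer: $- \frac{2097490}{63} \approx -33294.0$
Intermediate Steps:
$q = -9$
$N = - \frac{6}{7}$ ($N = \left(-6\right) \frac{1}{7} = - \frac{6}{7} \approx -0.85714$)
$P{\left(u \right)} = - \frac{1}{9}$ ($P{\left(u \right)} = \frac{1}{-9} = - \frac{1}{9}$)
$d{\left(f \right)} = - \frac{23}{9} - \frac{f}{9}$ ($d{\left(f \right)} = -3 + \left(-4 + f\right) \left(- \frac{1}{9}\right) = -3 - \left(- \frac{4}{9} + \frac{f}{9}\right) = - \frac{23}{9} - \frac{f}{9}$)
$\left(d{\left(N \right)} \left(-88\right) + 105\right) - 33615 = \left(\left(- \frac{23}{9} - - \frac{2}{21}\right) \left(-88\right) + 105\right) - 33615 = \left(\left(- \frac{23}{9} + \frac{2}{21}\right) \left(-88\right) + 105\right) - 33615 = \left(\left(- \frac{155}{63}\right) \left(-88\right) + 105\right) - 33615 = \left(\frac{13640}{63} + 105\right) - 33615 = \frac{20255}{63} - 33615 = - \frac{2097490}{63}$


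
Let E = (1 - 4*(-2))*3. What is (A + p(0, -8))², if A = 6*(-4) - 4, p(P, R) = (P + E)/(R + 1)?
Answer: 49729/49 ≈ 1014.9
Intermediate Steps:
E = 27 (E = (1 + 8)*3 = 9*3 = 27)
p(P, R) = (27 + P)/(1 + R) (p(P, R) = (P + 27)/(R + 1) = (27 + P)/(1 + R))
A = -28 (A = -24 - 4 = -28)
(A + p(0, -8))² = (-28 + (27 + 0)/(1 - 8))² = (-28 + 27/(-7))² = (-28 - ⅐*27)² = (-28 - 27/7)² = (-223/7)² = 49729/49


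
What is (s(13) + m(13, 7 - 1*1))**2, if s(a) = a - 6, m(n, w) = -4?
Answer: 9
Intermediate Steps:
s(a) = -6 + a
(s(13) + m(13, 7 - 1*1))**2 = ((-6 + 13) - 4)**2 = (7 - 4)**2 = 3**2 = 9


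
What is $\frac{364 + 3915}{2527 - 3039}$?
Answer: $- \frac{4279}{512} \approx -8.3574$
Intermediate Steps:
$\frac{364 + 3915}{2527 - 3039} = \frac{4279}{-512} = 4279 \left(- \frac{1}{512}\right) = - \frac{4279}{512}$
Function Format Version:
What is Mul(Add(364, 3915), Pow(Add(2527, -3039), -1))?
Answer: Rational(-4279, 512) ≈ -8.3574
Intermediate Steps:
Mul(Add(364, 3915), Pow(Add(2527, -3039), -1)) = Mul(4279, Pow(-512, -1)) = Mul(4279, Rational(-1, 512)) = Rational(-4279, 512)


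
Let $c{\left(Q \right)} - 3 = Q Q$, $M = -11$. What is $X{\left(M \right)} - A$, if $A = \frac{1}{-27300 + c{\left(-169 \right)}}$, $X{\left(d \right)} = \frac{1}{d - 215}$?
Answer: $- \frac{745}{142832} \approx -0.0052159$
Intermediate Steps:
$c{\left(Q \right)} = 3 + Q^{2}$ ($c{\left(Q \right)} = 3 + Q Q = 3 + Q^{2}$)
$X{\left(d \right)} = \frac{1}{-215 + d}$
$A = \frac{1}{1264}$ ($A = \frac{1}{-27300 + \left(3 + \left(-169\right)^{2}\right)} = \frac{1}{-27300 + \left(3 + 28561\right)} = \frac{1}{-27300 + 28564} = \frac{1}{1264} \approx 0.00079114$)
$X{\left(M \right)} - A = \frac{1}{-215 - 11} - \frac{1}{1264} = \frac{1}{-226} - \frac{1}{1264} = - \frac{1}{226} - \frac{1}{1264} = - \frac{745}{142832}$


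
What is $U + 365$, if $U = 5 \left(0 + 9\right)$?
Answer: $410$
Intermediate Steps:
$U = 45$ ($U = 5 \cdot 9 = 45$)
$U + 365 = 45 + 365 = 410$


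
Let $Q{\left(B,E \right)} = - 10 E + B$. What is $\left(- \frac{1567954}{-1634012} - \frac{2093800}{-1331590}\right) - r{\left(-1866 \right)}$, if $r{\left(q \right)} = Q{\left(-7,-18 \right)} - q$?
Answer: $- \frac{221550821974583}{108791701954} \approx -2036.5$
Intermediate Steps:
$Q{\left(B,E \right)} = B - 10 E$
$r{\left(q \right)} = 173 - q$ ($r{\left(q \right)} = \left(-7 - -180\right) - q = \left(-7 + 180\right) - q = 173 - q$)
$\left(- \frac{1567954}{-1634012} - \frac{2093800}{-1331590}\right) - r{\left(-1866 \right)} = \left(- \frac{1567954}{-1634012} - \frac{2093800}{-1331590}\right) - \left(173 - -1866\right) = \left(\left(-1567954\right) \left(- \frac{1}{1634012}\right) - - \frac{209380}{133159}\right) - \left(173 + 1866\right) = \left(\frac{783977}{817006} + \frac{209380}{133159}\right) - 2039 = \frac{275458309623}{108791701954} - 2039 = - \frac{221550821974583}{108791701954}$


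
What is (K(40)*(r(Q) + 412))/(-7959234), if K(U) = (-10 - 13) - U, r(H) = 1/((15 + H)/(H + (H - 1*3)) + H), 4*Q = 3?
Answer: 56224/17245007 ≈ 0.0032603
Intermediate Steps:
Q = ¾ (Q = (¼)*3 = ¾ ≈ 0.75000)
r(H) = 1/(H + (15 + H)/(-3 + 2*H)) (r(H) = 1/((15 + H)/(H + (H - 3)) + H) = 1/((15 + H)/(H + (-3 + H)) + H) = 1/((15 + H)/(-3 + 2*H) + H) = 1/(H + (15 + H)/(-3 + 2*H)))
K(U) = -23 - U
(K(40)*(r(Q) + 412))/(-7959234) = ((-23 - 1*40)*((-3 + 2*(¾))/(15 - 2*¾ + 2*(¾)²) + 412))/(-7959234) = ((-23 - 40)*((-3 + 3/2)/(15 - 3/2 + 2*(9/16)) + 412))*(-1/7959234) = -63*(-3/2/(15 - 3/2 + 9/8) + 412)*(-1/7959234) = -63*(-3/2/(117/8) + 412)*(-1/7959234) = -63*((8/117)*(-3/2) + 412)*(-1/7959234) = -63*(-4/39 + 412)*(-1/7959234) = -63*16064/39*(-1/7959234) = -337344/13*(-1/7959234) = 56224/17245007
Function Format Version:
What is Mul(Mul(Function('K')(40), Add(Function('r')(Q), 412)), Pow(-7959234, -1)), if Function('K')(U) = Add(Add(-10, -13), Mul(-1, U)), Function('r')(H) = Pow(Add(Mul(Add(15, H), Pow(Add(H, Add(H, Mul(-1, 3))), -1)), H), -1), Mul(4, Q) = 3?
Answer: Rational(56224, 17245007) ≈ 0.0032603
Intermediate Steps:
Q = Rational(3, 4) (Q = Mul(Rational(1, 4), 3) = Rational(3, 4) ≈ 0.75000)
Function('r')(H) = Pow(Add(H, Mul(Pow(Add(-3, Mul(2, H)), -1), Add(15, H))), -1) (Function('r')(H) = Pow(Add(Mul(Add(15, H), Pow(Add(H, Add(H, -3)), -1)), H), -1) = Pow(Add(Mul(Add(15, H), Pow(Add(H, Add(-3, H)), -1)), H), -1) = Pow(Add(Mul(Add(15, H), Pow(Add(-3, Mul(2, H)), -1)), H), -1) = Pow(Add(Mul(Pow(Add(-3, Mul(2, H)), -1), Add(15, H)), H), -1) = Pow(Add(H, Mul(Pow(Add(-3, Mul(2, H)), -1), Add(15, H))), -1))
Function('K')(U) = Add(-23, Mul(-1, U))
Mul(Mul(Function('K')(40), Add(Function('r')(Q), 412)), Pow(-7959234, -1)) = Mul(Mul(Add(-23, Mul(-1, 40)), Add(Mul(Pow(Add(15, Mul(-2, Rational(3, 4)), Mul(2, Pow(Rational(3, 4), 2))), -1), Add(-3, Mul(2, Rational(3, 4)))), 412)), Pow(-7959234, -1)) = Mul(Mul(Add(-23, -40), Add(Mul(Pow(Add(15, Rational(-3, 2), Mul(2, Rational(9, 16))), -1), Add(-3, Rational(3, 2))), 412)), Rational(-1, 7959234)) = Mul(Mul(-63, Add(Mul(Pow(Add(15, Rational(-3, 2), Rational(9, 8)), -1), Rational(-3, 2)), 412)), Rational(-1, 7959234)) = Mul(Mul(-63, Add(Mul(Pow(Rational(117, 8), -1), Rational(-3, 2)), 412)), Rational(-1, 7959234)) = Mul(Mul(-63, Add(Mul(Rational(8, 117), Rational(-3, 2)), 412)), Rational(-1, 7959234)) = Mul(Mul(-63, Add(Rational(-4, 39), 412)), Rational(-1, 7959234)) = Mul(Mul(-63, Rational(16064, 39)), Rational(-1, 7959234)) = Mul(Rational(-337344, 13), Rational(-1, 7959234)) = Rational(56224, 17245007)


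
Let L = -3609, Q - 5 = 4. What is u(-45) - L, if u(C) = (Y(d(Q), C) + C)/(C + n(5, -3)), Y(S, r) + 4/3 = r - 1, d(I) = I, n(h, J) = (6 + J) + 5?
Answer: 400876/111 ≈ 3611.5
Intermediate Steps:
n(h, J) = 11 + J
Q = 9 (Q = 5 + 4 = 9)
Y(S, r) = -7/3 + r (Y(S, r) = -4/3 + (r - 1) = -4/3 + (-1 + r) = -7/3 + r)
u(C) = (-7/3 + 2*C)/(8 + C) (u(C) = ((-7/3 + C) + C)/(C + (11 - 3)) = (-7/3 + 2*C)/(C + 8) = (-7/3 + 2*C)/(8 + C))
u(-45) - L = (-7 + 6*(-45))/(3*(8 - 45)) - 1*(-3609) = (⅓)*(-7 - 270)/(-37) + 3609 = (⅓)*(-1/37)*(-277) + 3609 = 277/111 + 3609 = 400876/111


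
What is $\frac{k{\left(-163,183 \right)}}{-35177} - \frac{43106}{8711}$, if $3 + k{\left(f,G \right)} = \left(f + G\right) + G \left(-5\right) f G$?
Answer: $- \frac{239270471234}{306426847} \approx -780.84$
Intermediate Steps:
$k{\left(f,G \right)} = -3 + G + f - 5 f G^{2}$ ($k{\left(f,G \right)} = -3 + \left(\left(f + G\right) + G \left(-5\right) f G\right) = -3 + \left(\left(G + f\right) + - 5 G f G\right) = -3 - \left(- G - f + 5 f G^{2}\right) = -3 + \left(G + f - 5 f G^{2}\right) = -3 + G + f - 5 f G^{2}$)
$\frac{k{\left(-163,183 \right)}}{-35177} - \frac{43106}{8711} = \frac{-3 + 183 - 163 - - 815 \cdot 183^{2}}{-35177} - \frac{43106}{8711} = \left(-3 + 183 - 163 - \left(-815\right) 33489\right) \left(- \frac{1}{35177}\right) - \frac{43106}{8711} = \left(-3 + 183 - 163 + 27293535\right) \left(- \frac{1}{35177}\right) - \frac{43106}{8711} = 27293552 \left(- \frac{1}{35177}\right) - \frac{43106}{8711} = - \frac{27293552}{35177} - \frac{43106}{8711} = - \frac{239270471234}{306426847}$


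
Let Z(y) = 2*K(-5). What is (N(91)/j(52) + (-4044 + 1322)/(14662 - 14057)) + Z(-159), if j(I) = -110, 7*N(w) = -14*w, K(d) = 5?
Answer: 4329/605 ≈ 7.1554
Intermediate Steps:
Z(y) = 10 (Z(y) = 2*5 = 10)
N(w) = -2*w (N(w) = (-14*w)/7 = -2*w)
(N(91)/j(52) + (-4044 + 1322)/(14662 - 14057)) + Z(-159) = (-2*91/(-110) + (-4044 + 1322)/(14662 - 14057)) + 10 = (-182*(-1/110) - 2722/605) + 10 = (91/55 - 2722*1/605) + 10 = (91/55 - 2722/605) + 10 = -1721/605 + 10 = 4329/605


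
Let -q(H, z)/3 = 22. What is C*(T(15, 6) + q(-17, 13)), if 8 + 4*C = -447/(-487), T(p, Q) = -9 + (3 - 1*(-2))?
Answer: 120715/974 ≈ 123.94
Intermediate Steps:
q(H, z) = -66 (q(H, z) = -3*22 = -66)
T(p, Q) = -4 (T(p, Q) = -9 + (3 + 2) = -9 + 5 = -4)
C = -3449/1948 (C = -2 + (-447/(-487))/4 = -2 + (-447*(-1/487))/4 = -2 + (¼)*(447/487) = -2 + 447/1948 = -3449/1948 ≈ -1.7705)
C*(T(15, 6) + q(-17, 13)) = -3449*(-4 - 66)/1948 = -3449/1948*(-70) = 120715/974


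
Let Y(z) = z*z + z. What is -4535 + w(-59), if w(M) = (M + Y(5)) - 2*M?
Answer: -4446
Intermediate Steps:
Y(z) = z + z² (Y(z) = z² + z = z + z²)
w(M) = 30 - M (w(M) = (M + 5*(1 + 5)) - 2*M = (M + 5*6) - 2*M = (M + 30) - 2*M = (30 + M) - 2*M = 30 - M)
-4535 + w(-59) = -4535 + (30 - 1*(-59)) = -4535 + (30 + 59) = -4535 + 89 = -4446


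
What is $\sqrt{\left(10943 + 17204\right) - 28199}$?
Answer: $2 i \sqrt{13} \approx 7.2111 i$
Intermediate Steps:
$\sqrt{\left(10943 + 17204\right) - 28199} = \sqrt{28147 - 28199} = \sqrt{-52} = 2 i \sqrt{13}$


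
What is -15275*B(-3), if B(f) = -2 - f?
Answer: -15275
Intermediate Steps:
-15275*B(-3) = -15275*(-2 - 1*(-3)) = -15275*(-2 + 3) = -15275*1 = -15275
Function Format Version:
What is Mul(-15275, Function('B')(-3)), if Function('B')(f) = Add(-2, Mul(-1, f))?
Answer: -15275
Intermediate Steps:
Mul(-15275, Function('B')(-3)) = Mul(-15275, Add(-2, Mul(-1, -3))) = Mul(-15275, Add(-2, 3)) = Mul(-15275, 1) = -15275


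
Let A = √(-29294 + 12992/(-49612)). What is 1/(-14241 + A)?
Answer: -176631123/2515767159373 - I*√4506465462190/2515767159373 ≈ -7.021e-5 - 8.4382e-7*I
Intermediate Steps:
A = I*√4506465462190/12403 (A = √(-29294 + 12992*(-1/49612)) = √(-29294 - 3248/12403) = √(-363336730/12403) = I*√4506465462190/12403 ≈ 171.16*I)
1/(-14241 + A) = 1/(-14241 + I*√4506465462190/12403)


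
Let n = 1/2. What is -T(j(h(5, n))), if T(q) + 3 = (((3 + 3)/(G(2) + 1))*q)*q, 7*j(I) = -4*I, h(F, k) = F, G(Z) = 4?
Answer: -333/49 ≈ -6.7959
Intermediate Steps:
n = ½ ≈ 0.50000
j(I) = -4*I/7 (j(I) = (-4*I)/7 = -4*I/7)
T(q) = -3 + 6*q²/5 (T(q) = -3 + (((3 + 3)/(4 + 1))*q)*q = -3 + ((6/5)*q)*q = -3 + ((6*(⅕))*q)*q = -3 + (6*q/5)*q = -3 + 6*q²/5)
-T(j(h(5, n))) = -(-3 + 6*(-4/7*5)²/5) = -(-3 + 6*(-20/7)²/5) = -(-3 + (6/5)*(400/49)) = -(-3 + 480/49) = -1*333/49 = -333/49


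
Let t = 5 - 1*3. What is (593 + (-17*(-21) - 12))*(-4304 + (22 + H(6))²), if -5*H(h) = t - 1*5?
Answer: -88951478/25 ≈ -3.5581e+6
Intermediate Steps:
t = 2 (t = 5 - 3 = 2)
H(h) = ⅗ (H(h) = -(2 - 1*5)/5 = -(2 - 5)/5 = -⅕*(-3) = ⅗)
(593 + (-17*(-21) - 12))*(-4304 + (22 + H(6))²) = (593 + (-17*(-21) - 12))*(-4304 + (22 + ⅗)²) = (593 + (357 - 12))*(-4304 + (113/5)²) = (593 + 345)*(-4304 + 12769/25) = 938*(-94831/25) = -88951478/25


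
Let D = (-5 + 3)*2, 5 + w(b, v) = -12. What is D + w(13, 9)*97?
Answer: -1653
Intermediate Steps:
w(b, v) = -17 (w(b, v) = -5 - 12 = -17)
D = -4 (D = -2*2 = -4)
D + w(13, 9)*97 = -4 - 17*97 = -4 - 1649 = -1653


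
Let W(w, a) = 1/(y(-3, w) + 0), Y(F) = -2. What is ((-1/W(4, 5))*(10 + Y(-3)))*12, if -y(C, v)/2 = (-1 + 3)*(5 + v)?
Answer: 3456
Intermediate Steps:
y(C, v) = -20 - 4*v (y(C, v) = -2*(-1 + 3)*(5 + v) = -4*(5 + v) = -2*(10 + 2*v) = -20 - 4*v)
W(w, a) = 1/(-20 - 4*w) (W(w, a) = 1/((-20 - 4*w) + 0) = 1/(-20 - 4*w))
((-1/W(4, 5))*(10 + Y(-3)))*12 = ((-1/((-1/(20 + 4*4))))*(10 - 2))*12 = (-1/((-1/(20 + 16)))*8)*12 = (-1/((-1/36))*8)*12 = (-1/((-1*1/36))*8)*12 = (-1/(-1/36)*8)*12 = (-1*(-36)*8)*12 = (36*8)*12 = 288*12 = 3456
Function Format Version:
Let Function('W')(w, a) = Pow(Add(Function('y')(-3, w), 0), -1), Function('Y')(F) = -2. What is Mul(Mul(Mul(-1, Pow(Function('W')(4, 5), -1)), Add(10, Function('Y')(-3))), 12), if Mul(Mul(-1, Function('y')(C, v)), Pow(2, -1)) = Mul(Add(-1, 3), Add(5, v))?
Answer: 3456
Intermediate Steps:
Function('y')(C, v) = Add(-20, Mul(-4, v)) (Function('y')(C, v) = Mul(-2, Mul(Add(-1, 3), Add(5, v))) = Mul(-2, Mul(2, Add(5, v))) = Mul(-2, Add(10, Mul(2, v))) = Add(-20, Mul(-4, v)))
Function('W')(w, a) = Pow(Add(-20, Mul(-4, w)), -1) (Function('W')(w, a) = Pow(Add(Add(-20, Mul(-4, w)), 0), -1) = Pow(Add(-20, Mul(-4, w)), -1))
Mul(Mul(Mul(-1, Pow(Function('W')(4, 5), -1)), Add(10, Function('Y')(-3))), 12) = Mul(Mul(Mul(-1, Pow(Mul(-1, Pow(Add(20, Mul(4, 4)), -1)), -1)), Add(10, -2)), 12) = Mul(Mul(Mul(-1, Pow(Mul(-1, Pow(Add(20, 16), -1)), -1)), 8), 12) = Mul(Mul(Mul(-1, Pow(Mul(-1, Pow(36, -1)), -1)), 8), 12) = Mul(Mul(Mul(-1, Pow(Mul(-1, Rational(1, 36)), -1)), 8), 12) = Mul(Mul(Mul(-1, Pow(Rational(-1, 36), -1)), 8), 12) = Mul(Mul(Mul(-1, -36), 8), 12) = Mul(Mul(36, 8), 12) = Mul(288, 12) = 3456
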